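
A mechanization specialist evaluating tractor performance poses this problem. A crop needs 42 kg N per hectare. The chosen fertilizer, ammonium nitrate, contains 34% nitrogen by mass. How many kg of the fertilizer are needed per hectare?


Rate = N_required / (N_content / 100)
     = 42 / (34 / 100)
     = 42 / 0.34
     = 123.53 kg/ha


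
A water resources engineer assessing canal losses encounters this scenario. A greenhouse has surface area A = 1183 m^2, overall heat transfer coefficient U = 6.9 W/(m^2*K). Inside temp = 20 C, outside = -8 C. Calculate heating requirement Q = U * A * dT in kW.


dT = 20 - (-8) = 28 K
Q = U * A * dT
  = 6.9 * 1183 * 28
  = 228555.60 W = 228.56 kW


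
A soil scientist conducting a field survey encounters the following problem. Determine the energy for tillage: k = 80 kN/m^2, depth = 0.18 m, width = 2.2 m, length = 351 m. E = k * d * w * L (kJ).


E = k * d * w * L
  = 80 * 0.18 * 2.2 * 351
  = 11119.68 kJ


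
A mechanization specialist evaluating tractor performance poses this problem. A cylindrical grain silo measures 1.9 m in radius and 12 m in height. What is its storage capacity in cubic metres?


V = pi * r^2 * h
  = pi * 1.9^2 * 12
  = pi * 3.61 * 12
  = 136.09 m^3


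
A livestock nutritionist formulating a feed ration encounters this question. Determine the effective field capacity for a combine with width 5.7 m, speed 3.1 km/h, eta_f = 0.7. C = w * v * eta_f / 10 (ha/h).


C = w * v * eta_f / 10
  = 5.7 * 3.1 * 0.7 / 10
  = 12.37 / 10
  = 1.24 ha/h


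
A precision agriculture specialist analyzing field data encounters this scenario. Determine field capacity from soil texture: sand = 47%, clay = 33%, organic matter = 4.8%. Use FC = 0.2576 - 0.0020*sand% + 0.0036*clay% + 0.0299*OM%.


FC = 0.2576 - 0.0020*47 + 0.0036*33 + 0.0299*4.8
   = 0.2576 - 0.0940 + 0.1188 + 0.1435
   = 0.4259


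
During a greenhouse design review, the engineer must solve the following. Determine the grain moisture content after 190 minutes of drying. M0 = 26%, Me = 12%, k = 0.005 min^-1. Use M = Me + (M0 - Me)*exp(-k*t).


M = Me + (M0 - Me) * e^(-k*t)
  = 12 + (26 - 12) * e^(-0.005*190)
  = 12 + 14 * e^(-0.950)
  = 12 + 14 * 0.38674
  = 12 + 5.4144
  = 17.41%


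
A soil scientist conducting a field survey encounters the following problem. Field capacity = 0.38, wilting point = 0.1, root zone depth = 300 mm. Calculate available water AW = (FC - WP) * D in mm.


AW = (FC - WP) * D
   = (0.38 - 0.1) * 300
   = 0.28 * 300
   = 84 mm


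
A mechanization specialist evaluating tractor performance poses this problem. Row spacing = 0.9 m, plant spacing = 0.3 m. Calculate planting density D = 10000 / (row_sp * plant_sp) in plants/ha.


D = 10000 / (row_sp * plant_sp)
  = 10000 / (0.9 * 0.3)
  = 10000 / 0.2700
  = 37037.04 plants/ha


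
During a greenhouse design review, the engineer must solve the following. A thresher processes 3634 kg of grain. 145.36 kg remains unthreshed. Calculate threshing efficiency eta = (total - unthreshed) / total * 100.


eta = (total - unthreshed) / total * 100
    = (3634 - 145.36) / 3634 * 100
    = 3488.64 / 3634 * 100
    = 96%


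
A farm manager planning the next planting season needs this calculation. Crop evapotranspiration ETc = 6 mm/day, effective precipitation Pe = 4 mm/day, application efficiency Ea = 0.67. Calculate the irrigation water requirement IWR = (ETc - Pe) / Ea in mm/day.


IWR = (ETc - Pe) / Ea
    = (6 - 4) / 0.67
    = 2 / 0.67
    = 2.99 mm/day


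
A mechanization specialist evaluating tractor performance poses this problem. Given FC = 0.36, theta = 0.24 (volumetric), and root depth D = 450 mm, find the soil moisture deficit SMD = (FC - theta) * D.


SMD = (FC - theta) * D
    = (0.36 - 0.24) * 450
    = 0.120 * 450
    = 54 mm


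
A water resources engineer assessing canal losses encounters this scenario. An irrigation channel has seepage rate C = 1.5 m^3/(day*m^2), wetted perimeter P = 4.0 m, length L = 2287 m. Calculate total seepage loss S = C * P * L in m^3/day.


S = C * P * L
  = 1.5 * 4.0 * 2287
  = 13722 m^3/day


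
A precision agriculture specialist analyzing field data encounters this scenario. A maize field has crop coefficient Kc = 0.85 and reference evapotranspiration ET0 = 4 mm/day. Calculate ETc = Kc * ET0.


ETc = Kc * ET0
    = 0.85 * 4
    = 3.40 mm/day


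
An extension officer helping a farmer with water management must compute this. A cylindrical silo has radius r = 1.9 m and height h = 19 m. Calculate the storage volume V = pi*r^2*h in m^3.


V = pi * r^2 * h
  = pi * 1.9^2 * 19
  = pi * 3.61 * 19
  = 215.48 m^3


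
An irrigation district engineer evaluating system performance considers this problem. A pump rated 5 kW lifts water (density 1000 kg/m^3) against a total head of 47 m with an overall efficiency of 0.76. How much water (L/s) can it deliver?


Q = (P * 1000 * eta) / (rho * g * H)
  = (5 * 1000 * 0.76) / (1000 * 9.81 * 47)
  = 3800 / 461070
  = 0.00824 m^3/s = 8.24 L/s


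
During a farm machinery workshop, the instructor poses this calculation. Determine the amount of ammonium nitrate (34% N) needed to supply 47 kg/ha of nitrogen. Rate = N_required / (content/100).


Rate = N_required / (N_content / 100)
     = 47 / (34 / 100)
     = 47 / 0.34
     = 138.24 kg/ha


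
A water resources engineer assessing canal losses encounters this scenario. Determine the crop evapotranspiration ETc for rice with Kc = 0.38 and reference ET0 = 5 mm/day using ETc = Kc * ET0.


ETc = Kc * ET0
    = 0.38 * 5
    = 1.90 mm/day


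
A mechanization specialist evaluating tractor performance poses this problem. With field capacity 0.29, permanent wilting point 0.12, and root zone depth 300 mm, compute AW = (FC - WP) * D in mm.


AW = (FC - WP) * D
   = (0.29 - 0.12) * 300
   = 0.17 * 300
   = 51 mm


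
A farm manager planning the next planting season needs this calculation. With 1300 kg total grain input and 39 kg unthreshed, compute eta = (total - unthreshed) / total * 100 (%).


eta = (total - unthreshed) / total * 100
    = (1300 - 39) / 1300 * 100
    = 1261 / 1300 * 100
    = 97%


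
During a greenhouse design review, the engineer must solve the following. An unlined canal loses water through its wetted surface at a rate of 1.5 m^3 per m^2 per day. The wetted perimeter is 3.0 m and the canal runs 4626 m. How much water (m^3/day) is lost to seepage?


S = C * P * L
  = 1.5 * 3.0 * 4626
  = 20817 m^3/day


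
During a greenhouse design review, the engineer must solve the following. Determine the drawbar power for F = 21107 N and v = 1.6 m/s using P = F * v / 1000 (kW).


P = F * v / 1000
  = 21107 * 1.6 / 1000
  = 33771.20 / 1000
  = 33.77 kW


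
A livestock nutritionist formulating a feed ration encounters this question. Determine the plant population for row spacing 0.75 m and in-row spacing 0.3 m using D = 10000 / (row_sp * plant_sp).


D = 10000 / (row_sp * plant_sp)
  = 10000 / (0.75 * 0.3)
  = 10000 / 0.2250
  = 44444.44 plants/ha


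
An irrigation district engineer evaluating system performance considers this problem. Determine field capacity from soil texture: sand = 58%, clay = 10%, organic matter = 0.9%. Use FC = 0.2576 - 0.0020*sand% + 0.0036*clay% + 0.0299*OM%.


FC = 0.2576 - 0.0020*58 + 0.0036*10 + 0.0299*0.9
   = 0.2576 - 0.1160 + 0.0360 + 0.0269
   = 0.2045


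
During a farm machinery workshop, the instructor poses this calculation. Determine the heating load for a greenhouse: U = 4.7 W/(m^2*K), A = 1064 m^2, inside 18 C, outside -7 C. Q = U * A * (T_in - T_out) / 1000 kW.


dT = 18 - (-7) = 25 K
Q = U * A * dT
  = 4.7 * 1064 * 25
  = 125020 W = 125.02 kW


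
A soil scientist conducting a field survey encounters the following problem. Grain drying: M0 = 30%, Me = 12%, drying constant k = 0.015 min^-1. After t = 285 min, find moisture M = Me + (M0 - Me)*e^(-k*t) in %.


M = Me + (M0 - Me) * e^(-k*t)
  = 12 + (30 - 12) * e^(-0.015*285)
  = 12 + 18 * e^(-4.275)
  = 12 + 18 * 0.01391
  = 12 + 0.2504
  = 12.25%


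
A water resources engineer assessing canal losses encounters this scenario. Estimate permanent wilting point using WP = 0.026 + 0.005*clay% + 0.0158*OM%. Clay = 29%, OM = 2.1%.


WP = 0.026 + 0.005*29 + 0.0158*2.1
   = 0.026 + 0.1450 + 0.0332
   = 0.2042


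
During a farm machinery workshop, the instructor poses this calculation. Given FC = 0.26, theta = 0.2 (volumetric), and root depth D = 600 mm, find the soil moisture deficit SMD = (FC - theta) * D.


SMD = (FC - theta) * D
    = (0.26 - 0.2) * 600
    = 0.060 * 600
    = 36 mm


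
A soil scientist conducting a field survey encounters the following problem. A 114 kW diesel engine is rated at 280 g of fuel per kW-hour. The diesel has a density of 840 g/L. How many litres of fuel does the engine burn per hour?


FC = P * BSFC / rho_fuel
   = 114 * 280 / 840
   = 31920 / 840
   = 38 L/h


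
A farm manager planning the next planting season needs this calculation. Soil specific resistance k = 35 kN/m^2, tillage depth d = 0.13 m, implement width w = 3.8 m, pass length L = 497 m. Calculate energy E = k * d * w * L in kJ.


E = k * d * w * L
  = 35 * 0.13 * 3.8 * 497
  = 8593.13 kJ


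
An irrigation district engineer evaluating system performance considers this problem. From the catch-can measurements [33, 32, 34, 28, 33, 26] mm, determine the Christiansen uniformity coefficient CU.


xbar = 186 / 6 = 31
sum|xi - xbar| = 16
CU = 100 * (1 - 16 / (6 * 31))
   = 100 * (1 - 0.0860)
   = 91.40%


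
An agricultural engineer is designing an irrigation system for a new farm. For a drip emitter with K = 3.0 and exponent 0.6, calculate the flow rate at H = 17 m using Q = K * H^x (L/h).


Q = K * H^x
  = 3.0 * 17^0.6
  = 3.0 * 5.4736
  = 16.42 L/h


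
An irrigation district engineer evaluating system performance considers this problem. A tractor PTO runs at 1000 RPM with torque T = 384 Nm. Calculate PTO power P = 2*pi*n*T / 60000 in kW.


P = 2*pi*n*T / 60000
  = 2*pi * 1000 * 384 / 60000
  = 2412743.16 / 60000
  = 40.21 kW


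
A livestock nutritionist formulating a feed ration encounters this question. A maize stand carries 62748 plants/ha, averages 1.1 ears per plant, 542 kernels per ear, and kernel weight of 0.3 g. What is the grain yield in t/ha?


Y = density * ears * kernels * kw
  = 62748 * 1.1 * 542 * 0.3 g/ha
  = 11223107.28 g/ha
  = 11223.11 kg/ha = 11.22 t/ha


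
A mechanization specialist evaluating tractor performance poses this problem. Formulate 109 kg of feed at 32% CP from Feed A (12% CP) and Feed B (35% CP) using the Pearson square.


parts_A = CP_b - target = 35 - 32 = 3
parts_B = target - CP_a = 32 - 12 = 20
total_parts = 3 + 20 = 23
Feed A = 109 * 3 / 23 = 14.22 kg
Feed B = 109 * 20 / 23 = 94.78 kg

14.22 kg


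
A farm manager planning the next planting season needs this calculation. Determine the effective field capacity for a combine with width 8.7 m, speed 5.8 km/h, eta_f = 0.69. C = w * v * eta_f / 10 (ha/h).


C = w * v * eta_f / 10
  = 8.7 * 5.8 * 0.69 / 10
  = 34.82 / 10
  = 3.48 ha/h


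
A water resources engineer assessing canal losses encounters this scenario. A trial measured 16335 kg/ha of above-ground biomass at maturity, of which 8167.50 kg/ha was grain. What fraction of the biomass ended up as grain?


HI = grain_yield / biomass
   = 8167.50 / 16335
   = 0.50


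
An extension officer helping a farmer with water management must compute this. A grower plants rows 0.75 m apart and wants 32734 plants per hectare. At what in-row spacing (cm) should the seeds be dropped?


spacing = 10000 / (row_sp * density)
        = 10000 / (0.75 * 32734)
        = 10000 / 24550.50
        = 0.40732 m = 40.73 cm


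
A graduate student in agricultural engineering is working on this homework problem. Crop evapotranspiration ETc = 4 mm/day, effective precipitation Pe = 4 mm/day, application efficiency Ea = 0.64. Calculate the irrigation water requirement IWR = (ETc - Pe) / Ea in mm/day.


IWR = (ETc - Pe) / Ea
    = (4 - 4) / 0.64
    = 0 / 0.64
    = 0 mm/day


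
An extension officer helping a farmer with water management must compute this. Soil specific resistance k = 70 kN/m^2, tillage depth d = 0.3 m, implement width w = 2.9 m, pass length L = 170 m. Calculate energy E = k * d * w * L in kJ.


E = k * d * w * L
  = 70 * 0.3 * 2.9 * 170
  = 10353 kJ


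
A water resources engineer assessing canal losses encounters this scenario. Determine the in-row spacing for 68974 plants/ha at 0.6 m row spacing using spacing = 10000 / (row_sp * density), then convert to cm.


spacing = 10000 / (row_sp * density)
        = 10000 / (0.6 * 68974)
        = 10000 / 41384.40
        = 0.24164 m = 24.16 cm


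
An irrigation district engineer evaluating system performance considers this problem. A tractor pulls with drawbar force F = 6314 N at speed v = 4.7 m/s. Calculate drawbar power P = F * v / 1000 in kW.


P = F * v / 1000
  = 6314 * 4.7 / 1000
  = 29675.80 / 1000
  = 29.68 kW


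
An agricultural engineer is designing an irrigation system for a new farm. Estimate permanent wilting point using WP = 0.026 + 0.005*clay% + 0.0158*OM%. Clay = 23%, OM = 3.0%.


WP = 0.026 + 0.005*23 + 0.0158*3.0
   = 0.026 + 0.1150 + 0.0474
   = 0.1884


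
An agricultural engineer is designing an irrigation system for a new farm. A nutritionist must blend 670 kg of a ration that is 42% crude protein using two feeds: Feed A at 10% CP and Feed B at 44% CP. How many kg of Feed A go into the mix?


parts_A = CP_b - target = 44 - 42 = 2
parts_B = target - CP_a = 42 - 10 = 32
total_parts = 2 + 32 = 34
Feed A = 670 * 2 / 34 = 39.41 kg
Feed B = 670 * 32 / 34 = 630.59 kg

39.41 kg


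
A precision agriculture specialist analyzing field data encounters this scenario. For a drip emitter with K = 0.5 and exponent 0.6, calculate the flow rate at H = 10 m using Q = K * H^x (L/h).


Q = K * H^x
  = 0.5 * 10^0.6
  = 0.5 * 3.9811
  = 1.99 L/h


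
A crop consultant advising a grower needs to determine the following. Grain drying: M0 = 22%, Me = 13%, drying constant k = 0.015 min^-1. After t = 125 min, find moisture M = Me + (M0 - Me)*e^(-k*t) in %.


M = Me + (M0 - Me) * e^(-k*t)
  = 13 + (22 - 13) * e^(-0.015*125)
  = 13 + 9 * e^(-1.875)
  = 13 + 9 * 0.15335
  = 13 + 1.3802
  = 14.38%


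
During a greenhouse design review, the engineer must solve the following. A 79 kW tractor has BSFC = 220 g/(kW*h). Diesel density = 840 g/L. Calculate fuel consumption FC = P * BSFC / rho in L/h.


FC = P * BSFC / rho_fuel
   = 79 * 220 / 840
   = 17380 / 840
   = 20.69 L/h


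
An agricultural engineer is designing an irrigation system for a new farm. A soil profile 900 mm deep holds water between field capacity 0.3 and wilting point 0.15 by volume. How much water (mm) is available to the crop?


AW = (FC - WP) * D
   = (0.3 - 0.15) * 900
   = 0.15 * 900
   = 135 mm


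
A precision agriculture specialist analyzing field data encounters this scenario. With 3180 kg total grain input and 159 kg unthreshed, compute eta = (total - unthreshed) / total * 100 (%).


eta = (total - unthreshed) / total * 100
    = (3180 - 159) / 3180 * 100
    = 3021 / 3180 * 100
    = 95%


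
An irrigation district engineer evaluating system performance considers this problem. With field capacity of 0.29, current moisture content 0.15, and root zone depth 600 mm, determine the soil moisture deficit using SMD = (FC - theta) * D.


SMD = (FC - theta) * D
    = (0.29 - 0.15) * 600
    = 0.140 * 600
    = 84 mm


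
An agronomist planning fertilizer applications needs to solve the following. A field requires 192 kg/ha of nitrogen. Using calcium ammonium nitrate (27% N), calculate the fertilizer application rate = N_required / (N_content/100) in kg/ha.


Rate = N_required / (N_content / 100)
     = 192 / (27 / 100)
     = 192 / 0.27
     = 711.11 kg/ha


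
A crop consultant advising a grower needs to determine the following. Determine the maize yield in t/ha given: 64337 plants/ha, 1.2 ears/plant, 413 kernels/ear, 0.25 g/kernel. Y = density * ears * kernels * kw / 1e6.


Y = density * ears * kernels * kw
  = 64337 * 1.2 * 413 * 0.25 g/ha
  = 7971354.30 g/ha
  = 7971.35 kg/ha = 7.97 t/ha


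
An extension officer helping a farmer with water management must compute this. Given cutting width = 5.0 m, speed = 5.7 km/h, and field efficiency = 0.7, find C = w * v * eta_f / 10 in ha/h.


C = w * v * eta_f / 10
  = 5.0 * 5.7 * 0.7 / 10
  = 19.95 / 10
  = 2.00 ha/h


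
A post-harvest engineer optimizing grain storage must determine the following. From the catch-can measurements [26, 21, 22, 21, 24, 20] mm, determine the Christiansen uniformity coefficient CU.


xbar = 134 / 6 = 22.333
sum|xi - xbar| = 10.667
CU = 100 * (1 - 10.667 / (6 * 22.333))
   = 100 * (1 - 0.0796)
   = 92.04%


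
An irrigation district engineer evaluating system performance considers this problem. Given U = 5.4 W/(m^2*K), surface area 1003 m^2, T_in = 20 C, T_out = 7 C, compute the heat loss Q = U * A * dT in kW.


dT = 20 - (7) = 13 K
Q = U * A * dT
  = 5.4 * 1003 * 13
  = 70410.60 W = 70.41 kW


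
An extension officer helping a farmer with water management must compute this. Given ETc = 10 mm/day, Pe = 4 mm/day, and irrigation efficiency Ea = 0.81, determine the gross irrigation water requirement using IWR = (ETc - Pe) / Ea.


IWR = (ETc - Pe) / Ea
    = (10 - 4) / 0.81
    = 6 / 0.81
    = 7.41 mm/day


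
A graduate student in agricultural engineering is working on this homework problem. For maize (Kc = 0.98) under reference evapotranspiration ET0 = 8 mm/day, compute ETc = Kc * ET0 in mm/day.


ETc = Kc * ET0
    = 0.98 * 8
    = 7.84 mm/day


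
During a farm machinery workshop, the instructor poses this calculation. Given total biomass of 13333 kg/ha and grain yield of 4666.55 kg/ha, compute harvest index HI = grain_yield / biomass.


HI = grain_yield / biomass
   = 4666.55 / 13333
   = 0.35


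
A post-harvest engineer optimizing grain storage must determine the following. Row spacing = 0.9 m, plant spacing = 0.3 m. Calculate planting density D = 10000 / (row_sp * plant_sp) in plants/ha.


D = 10000 / (row_sp * plant_sp)
  = 10000 / (0.9 * 0.3)
  = 10000 / 0.2700
  = 37037.04 plants/ha


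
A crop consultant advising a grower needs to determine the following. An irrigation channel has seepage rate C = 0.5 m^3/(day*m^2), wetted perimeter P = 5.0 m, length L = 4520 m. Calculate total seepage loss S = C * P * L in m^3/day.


S = C * P * L
  = 0.5 * 5.0 * 4520
  = 11300 m^3/day


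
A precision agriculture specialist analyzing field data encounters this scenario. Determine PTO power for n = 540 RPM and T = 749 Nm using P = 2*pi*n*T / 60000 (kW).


P = 2*pi*n*T / 60000
  = 2*pi * 540 * 749 / 60000
  = 2541297.13 / 60000
  = 42.35 kW


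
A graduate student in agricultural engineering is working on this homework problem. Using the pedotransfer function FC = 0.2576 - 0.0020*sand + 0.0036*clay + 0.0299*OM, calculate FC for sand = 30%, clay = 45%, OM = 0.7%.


FC = 0.2576 - 0.0020*30 + 0.0036*45 + 0.0299*0.7
   = 0.2576 - 0.0600 + 0.1620 + 0.0209
   = 0.3805


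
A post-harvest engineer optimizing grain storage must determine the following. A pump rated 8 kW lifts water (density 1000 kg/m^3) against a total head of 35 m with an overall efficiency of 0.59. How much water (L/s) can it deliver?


Q = (P * 1000 * eta) / (rho * g * H)
  = (8 * 1000 * 0.59) / (1000 * 9.81 * 35)
  = 4720 / 343350
  = 0.01375 m^3/s = 13.75 L/s


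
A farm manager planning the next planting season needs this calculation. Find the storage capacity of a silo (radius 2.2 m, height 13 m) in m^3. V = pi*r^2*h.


V = pi * r^2 * h
  = pi * 2.2^2 * 13
  = pi * 4.84 * 13
  = 197.67 m^3


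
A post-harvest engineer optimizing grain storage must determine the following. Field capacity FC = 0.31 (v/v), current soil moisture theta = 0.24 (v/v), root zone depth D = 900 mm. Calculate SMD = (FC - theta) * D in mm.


SMD = (FC - theta) * D
    = (0.31 - 0.24) * 900
    = 0.070 * 900
    = 63 mm


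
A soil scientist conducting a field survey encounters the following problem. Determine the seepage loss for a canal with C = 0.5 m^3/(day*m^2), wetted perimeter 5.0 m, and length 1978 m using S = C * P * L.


S = C * P * L
  = 0.5 * 5.0 * 1978
  = 4945 m^3/day


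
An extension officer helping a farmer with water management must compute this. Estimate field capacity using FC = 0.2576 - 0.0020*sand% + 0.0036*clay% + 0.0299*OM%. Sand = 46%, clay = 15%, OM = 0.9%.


FC = 0.2576 - 0.0020*46 + 0.0036*15 + 0.0299*0.9
   = 0.2576 - 0.0920 + 0.0540 + 0.0269
   = 0.2465


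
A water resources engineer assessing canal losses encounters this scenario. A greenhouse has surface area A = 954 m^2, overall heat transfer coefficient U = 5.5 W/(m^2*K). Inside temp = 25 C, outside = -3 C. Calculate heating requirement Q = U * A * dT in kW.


dT = 25 - (-3) = 28 K
Q = U * A * dT
  = 5.5 * 954 * 28
  = 146916 W = 146.92 kW


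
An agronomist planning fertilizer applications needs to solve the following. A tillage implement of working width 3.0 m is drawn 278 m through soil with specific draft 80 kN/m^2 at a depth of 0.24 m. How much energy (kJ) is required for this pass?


E = k * d * w * L
  = 80 * 0.24 * 3.0 * 278
  = 16012.80 kJ


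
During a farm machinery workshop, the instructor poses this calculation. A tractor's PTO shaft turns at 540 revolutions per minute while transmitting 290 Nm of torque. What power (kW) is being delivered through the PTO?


P = 2*pi*n*T / 60000
  = 2*pi * 540 * 290 / 60000
  = 983946.82 / 60000
  = 16.40 kW


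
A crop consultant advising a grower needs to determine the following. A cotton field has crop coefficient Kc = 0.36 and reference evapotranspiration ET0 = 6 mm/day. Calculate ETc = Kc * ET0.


ETc = Kc * ET0
    = 0.36 * 6
    = 2.16 mm/day


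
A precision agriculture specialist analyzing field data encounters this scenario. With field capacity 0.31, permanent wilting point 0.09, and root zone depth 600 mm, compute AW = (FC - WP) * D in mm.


AW = (FC - WP) * D
   = (0.31 - 0.09) * 600
   = 0.22 * 600
   = 132 mm


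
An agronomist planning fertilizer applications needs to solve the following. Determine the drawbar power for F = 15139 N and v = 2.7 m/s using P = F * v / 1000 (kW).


P = F * v / 1000
  = 15139 * 2.7 / 1000
  = 40875.30 / 1000
  = 40.88 kW


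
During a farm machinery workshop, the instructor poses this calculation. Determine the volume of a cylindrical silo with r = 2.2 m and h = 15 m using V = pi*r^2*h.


V = pi * r^2 * h
  = pi * 2.2^2 * 15
  = pi * 4.84 * 15
  = 228.08 m^3


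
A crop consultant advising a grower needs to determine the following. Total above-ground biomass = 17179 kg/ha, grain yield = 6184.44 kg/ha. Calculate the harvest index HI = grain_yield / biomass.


HI = grain_yield / biomass
   = 6184.44 / 17179
   = 0.36


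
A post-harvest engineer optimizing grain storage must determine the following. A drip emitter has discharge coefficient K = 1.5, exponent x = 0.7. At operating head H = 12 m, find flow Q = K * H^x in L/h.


Q = K * H^x
  = 1.5 * 12^0.7
  = 1.5 * 5.6941
  = 8.54 L/h


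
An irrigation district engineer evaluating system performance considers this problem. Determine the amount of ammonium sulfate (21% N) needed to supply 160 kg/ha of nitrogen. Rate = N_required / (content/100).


Rate = N_required / (N_content / 100)
     = 160 / (21 / 100)
     = 160 / 0.21
     = 761.90 kg/ha


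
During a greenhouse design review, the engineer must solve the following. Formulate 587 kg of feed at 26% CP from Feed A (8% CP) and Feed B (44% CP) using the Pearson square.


parts_A = CP_b - target = 44 - 26 = 18
parts_B = target - CP_a = 26 - 8 = 18
total_parts = 18 + 18 = 36
Feed A = 587 * 18 / 36 = 293.50 kg
Feed B = 587 * 18 / 36 = 293.50 kg


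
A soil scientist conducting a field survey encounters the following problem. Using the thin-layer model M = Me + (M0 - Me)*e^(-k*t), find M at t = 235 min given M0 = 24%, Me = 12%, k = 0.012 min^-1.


M = Me + (M0 - Me) * e^(-k*t)
  = 12 + (24 - 12) * e^(-0.012*235)
  = 12 + 12 * e^(-2.820)
  = 12 + 12 * 0.05961
  = 12 + 0.7153
  = 12.72%


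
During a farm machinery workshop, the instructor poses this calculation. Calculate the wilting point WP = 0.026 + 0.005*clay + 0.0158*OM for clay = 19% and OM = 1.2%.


WP = 0.026 + 0.005*19 + 0.0158*1.2
   = 0.026 + 0.0950 + 0.0190
   = 0.1400


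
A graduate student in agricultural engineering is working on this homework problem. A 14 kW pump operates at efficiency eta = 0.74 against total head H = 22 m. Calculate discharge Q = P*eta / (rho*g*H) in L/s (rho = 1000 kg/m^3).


Q = (P * 1000 * eta) / (rho * g * H)
  = (14 * 1000 * 0.74) / (1000 * 9.81 * 22)
  = 10360 / 215820
  = 0.04800 m^3/s = 48.00 L/s


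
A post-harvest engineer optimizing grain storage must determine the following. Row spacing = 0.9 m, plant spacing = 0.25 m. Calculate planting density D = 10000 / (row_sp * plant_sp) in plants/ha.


D = 10000 / (row_sp * plant_sp)
  = 10000 / (0.9 * 0.25)
  = 10000 / 0.2250
  = 44444.44 plants/ha


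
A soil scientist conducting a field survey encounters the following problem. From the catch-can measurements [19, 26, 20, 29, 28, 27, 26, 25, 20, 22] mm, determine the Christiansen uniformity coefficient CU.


xbar = 242 / 10 = 24.200
sum|xi - xbar| = 31.600
CU = 100 * (1 - 31.600 / (10 * 24.200))
   = 100 * (1 - 0.1306)
   = 86.94%


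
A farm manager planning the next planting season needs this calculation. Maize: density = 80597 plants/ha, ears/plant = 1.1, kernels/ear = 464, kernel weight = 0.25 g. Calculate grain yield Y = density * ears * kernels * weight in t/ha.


Y = density * ears * kernels * kw
  = 80597 * 1.1 * 464 * 0.25 g/ha
  = 10284177.20 g/ha
  = 10284.18 kg/ha = 10.28 t/ha


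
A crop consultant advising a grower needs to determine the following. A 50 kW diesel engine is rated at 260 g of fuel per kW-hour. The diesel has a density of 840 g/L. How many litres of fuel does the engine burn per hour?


FC = P * BSFC / rho_fuel
   = 50 * 260 / 840
   = 13000 / 840
   = 15.48 L/h


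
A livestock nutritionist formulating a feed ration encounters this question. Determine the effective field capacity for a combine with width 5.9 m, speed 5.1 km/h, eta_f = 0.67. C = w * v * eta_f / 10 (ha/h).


C = w * v * eta_f / 10
  = 5.9 * 5.1 * 0.67 / 10
  = 20.16 / 10
  = 2.02 ha/h


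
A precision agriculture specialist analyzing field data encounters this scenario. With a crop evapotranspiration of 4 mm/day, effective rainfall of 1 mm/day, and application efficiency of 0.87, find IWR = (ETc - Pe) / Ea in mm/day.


IWR = (ETc - Pe) / Ea
    = (4 - 1) / 0.87
    = 3 / 0.87
    = 3.45 mm/day


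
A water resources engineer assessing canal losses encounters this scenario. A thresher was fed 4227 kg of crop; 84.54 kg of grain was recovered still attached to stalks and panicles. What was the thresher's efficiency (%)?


eta = (total - unthreshed) / total * 100
    = (4227 - 84.54) / 4227 * 100
    = 4142.46 / 4227 * 100
    = 98%


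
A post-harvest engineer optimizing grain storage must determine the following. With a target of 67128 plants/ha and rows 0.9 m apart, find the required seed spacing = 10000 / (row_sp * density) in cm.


spacing = 10000 / (row_sp * density)
        = 10000 / (0.9 * 67128)
        = 10000 / 60415.20
        = 0.16552 m = 16.55 cm


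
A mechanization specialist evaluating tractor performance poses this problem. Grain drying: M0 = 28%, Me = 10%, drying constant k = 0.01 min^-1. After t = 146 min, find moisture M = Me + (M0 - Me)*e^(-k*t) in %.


M = Me + (M0 - Me) * e^(-k*t)
  = 10 + (28 - 10) * e^(-0.01*146)
  = 10 + 18 * e^(-1.460)
  = 10 + 18 * 0.23224
  = 10 + 4.1803
  = 14.18%


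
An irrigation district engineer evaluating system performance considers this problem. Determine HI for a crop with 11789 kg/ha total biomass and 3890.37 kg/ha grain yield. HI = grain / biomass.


HI = grain_yield / biomass
   = 3890.37 / 11789
   = 0.33


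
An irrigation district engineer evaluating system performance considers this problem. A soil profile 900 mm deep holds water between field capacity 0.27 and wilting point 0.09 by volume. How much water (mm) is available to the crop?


AW = (FC - WP) * D
   = (0.27 - 0.09) * 900
   = 0.18 * 900
   = 162 mm


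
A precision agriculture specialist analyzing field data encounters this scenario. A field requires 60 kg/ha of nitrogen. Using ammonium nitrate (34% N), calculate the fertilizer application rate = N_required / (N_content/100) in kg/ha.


Rate = N_required / (N_content / 100)
     = 60 / (34 / 100)
     = 60 / 0.34
     = 176.47 kg/ha


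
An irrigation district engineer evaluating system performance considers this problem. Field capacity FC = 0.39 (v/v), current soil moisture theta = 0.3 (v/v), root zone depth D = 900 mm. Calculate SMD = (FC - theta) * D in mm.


SMD = (FC - theta) * D
    = (0.39 - 0.3) * 900
    = 0.090 * 900
    = 81 mm


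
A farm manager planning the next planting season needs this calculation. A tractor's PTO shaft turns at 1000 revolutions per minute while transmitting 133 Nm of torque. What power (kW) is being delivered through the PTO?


P = 2*pi*n*T / 60000
  = 2*pi * 1000 * 133 / 60000
  = 835663.65 / 60000
  = 13.93 kW


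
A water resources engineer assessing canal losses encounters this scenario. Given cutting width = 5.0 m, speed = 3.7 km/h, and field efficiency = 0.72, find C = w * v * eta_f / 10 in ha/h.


C = w * v * eta_f / 10
  = 5.0 * 3.7 * 0.72 / 10
  = 13.32 / 10
  = 1.33 ha/h


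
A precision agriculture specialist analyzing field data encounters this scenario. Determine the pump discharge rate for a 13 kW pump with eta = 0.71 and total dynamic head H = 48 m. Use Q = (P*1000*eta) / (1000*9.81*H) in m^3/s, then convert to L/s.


Q = (P * 1000 * eta) / (rho * g * H)
  = (13 * 1000 * 0.71) / (1000 * 9.81 * 48)
  = 9230 / 470880
  = 0.01960 m^3/s = 19.60 L/s


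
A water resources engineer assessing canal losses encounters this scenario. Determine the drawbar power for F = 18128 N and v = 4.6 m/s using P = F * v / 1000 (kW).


P = F * v / 1000
  = 18128 * 4.6 / 1000
  = 83388.80 / 1000
  = 83.39 kW


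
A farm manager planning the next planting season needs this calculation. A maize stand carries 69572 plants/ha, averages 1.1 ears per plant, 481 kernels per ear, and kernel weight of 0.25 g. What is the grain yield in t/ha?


Y = density * ears * kernels * kw
  = 69572 * 1.1 * 481 * 0.25 g/ha
  = 9202636.30 g/ha
  = 9202.64 kg/ha = 9.20 t/ha


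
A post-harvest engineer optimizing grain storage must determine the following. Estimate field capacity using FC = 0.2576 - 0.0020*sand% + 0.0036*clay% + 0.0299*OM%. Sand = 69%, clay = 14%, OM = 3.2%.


FC = 0.2576 - 0.0020*69 + 0.0036*14 + 0.0299*3.2
   = 0.2576 - 0.1380 + 0.0504 + 0.0957
   = 0.2657


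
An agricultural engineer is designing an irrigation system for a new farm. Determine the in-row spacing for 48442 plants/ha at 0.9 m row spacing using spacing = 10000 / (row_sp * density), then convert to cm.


spacing = 10000 / (row_sp * density)
        = 10000 / (0.9 * 48442)
        = 10000 / 43597.80
        = 0.22937 m = 22.94 cm


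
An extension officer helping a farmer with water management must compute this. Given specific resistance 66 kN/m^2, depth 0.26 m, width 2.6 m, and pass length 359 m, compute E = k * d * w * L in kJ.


E = k * d * w * L
  = 66 * 0.26 * 2.6 * 359
  = 16017.14 kJ


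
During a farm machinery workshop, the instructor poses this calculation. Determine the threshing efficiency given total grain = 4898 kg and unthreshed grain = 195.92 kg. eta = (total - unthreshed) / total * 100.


eta = (total - unthreshed) / total * 100
    = (4898 - 195.92) / 4898 * 100
    = 4702.08 / 4898 * 100
    = 96%


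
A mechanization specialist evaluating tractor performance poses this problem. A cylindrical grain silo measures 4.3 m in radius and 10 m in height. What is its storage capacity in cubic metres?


V = pi * r^2 * h
  = pi * 4.3^2 * 10
  = pi * 18.49 * 10
  = 580.88 m^3


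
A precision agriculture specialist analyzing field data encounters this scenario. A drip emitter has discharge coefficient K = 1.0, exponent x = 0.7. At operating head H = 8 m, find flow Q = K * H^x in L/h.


Q = K * H^x
  = 1.0 * 8^0.7
  = 1.0 * 4.2871
  = 4.29 L/h


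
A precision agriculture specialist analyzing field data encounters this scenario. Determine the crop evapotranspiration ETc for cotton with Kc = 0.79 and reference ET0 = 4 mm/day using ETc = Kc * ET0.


ETc = Kc * ET0
    = 0.79 * 4
    = 3.16 mm/day


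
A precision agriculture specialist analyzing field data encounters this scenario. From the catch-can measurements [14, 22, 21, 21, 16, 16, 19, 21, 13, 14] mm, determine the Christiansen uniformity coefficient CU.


xbar = 177 / 10 = 17.700
sum|xi - xbar| = 31
CU = 100 * (1 - 31 / (10 * 17.700))
   = 100 * (1 - 0.1751)
   = 82.49%


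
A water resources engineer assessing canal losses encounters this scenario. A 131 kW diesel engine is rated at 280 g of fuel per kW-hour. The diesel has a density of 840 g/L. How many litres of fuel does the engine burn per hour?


FC = P * BSFC / rho_fuel
   = 131 * 280 / 840
   = 36680 / 840
   = 43.67 L/h


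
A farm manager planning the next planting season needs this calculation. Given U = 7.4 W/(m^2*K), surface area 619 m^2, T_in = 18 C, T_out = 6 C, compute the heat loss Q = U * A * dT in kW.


dT = 18 - (6) = 12 K
Q = U * A * dT
  = 7.4 * 619 * 12
  = 54967.20 W = 54.97 kW


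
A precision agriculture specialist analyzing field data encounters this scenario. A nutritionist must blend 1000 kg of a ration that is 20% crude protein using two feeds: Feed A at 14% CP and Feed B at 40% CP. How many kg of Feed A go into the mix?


parts_A = CP_b - target = 40 - 20 = 20
parts_B = target - CP_a = 20 - 14 = 6
total_parts = 20 + 6 = 26
Feed A = 1000 * 20 / 26 = 769.23 kg
Feed B = 1000 * 6 / 26 = 230.77 kg

769.23 kg


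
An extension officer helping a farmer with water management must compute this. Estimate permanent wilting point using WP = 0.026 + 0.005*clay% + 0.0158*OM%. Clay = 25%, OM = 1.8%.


WP = 0.026 + 0.005*25 + 0.0158*1.8
   = 0.026 + 0.1250 + 0.0284
   = 0.1794


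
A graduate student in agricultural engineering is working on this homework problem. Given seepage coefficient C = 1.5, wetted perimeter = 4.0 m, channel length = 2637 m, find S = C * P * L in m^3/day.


S = C * P * L
  = 1.5 * 4.0 * 2637
  = 15822 m^3/day


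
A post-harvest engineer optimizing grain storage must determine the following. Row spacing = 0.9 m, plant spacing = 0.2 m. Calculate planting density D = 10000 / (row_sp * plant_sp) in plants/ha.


D = 10000 / (row_sp * plant_sp)
  = 10000 / (0.9 * 0.2)
  = 10000 / 0.1800
  = 55555.56 plants/ha


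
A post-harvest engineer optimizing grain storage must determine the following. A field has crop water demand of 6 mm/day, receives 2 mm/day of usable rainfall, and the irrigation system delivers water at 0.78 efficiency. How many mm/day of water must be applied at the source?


IWR = (ETc - Pe) / Ea
    = (6 - 2) / 0.78
    = 4 / 0.78
    = 5.13 mm/day


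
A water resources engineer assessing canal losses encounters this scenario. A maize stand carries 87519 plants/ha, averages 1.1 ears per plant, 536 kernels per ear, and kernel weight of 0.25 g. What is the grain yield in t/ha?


Y = density * ears * kernels * kw
  = 87519 * 1.1 * 536 * 0.25 g/ha
  = 12900300.60 g/ha
  = 12900.30 kg/ha = 12.90 t/ha


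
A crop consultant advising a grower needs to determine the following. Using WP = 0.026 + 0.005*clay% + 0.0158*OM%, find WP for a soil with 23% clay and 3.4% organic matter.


WP = 0.026 + 0.005*23 + 0.0158*3.4
   = 0.026 + 0.1150 + 0.0537
   = 0.1947


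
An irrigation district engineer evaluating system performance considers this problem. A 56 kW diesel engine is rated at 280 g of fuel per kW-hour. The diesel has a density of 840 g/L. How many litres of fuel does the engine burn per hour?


FC = P * BSFC / rho_fuel
   = 56 * 280 / 840
   = 15680 / 840
   = 18.67 L/h


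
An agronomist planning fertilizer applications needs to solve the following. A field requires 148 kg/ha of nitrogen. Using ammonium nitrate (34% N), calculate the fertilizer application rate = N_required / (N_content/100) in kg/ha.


Rate = N_required / (N_content / 100)
     = 148 / (34 / 100)
     = 148 / 0.34
     = 435.29 kg/ha


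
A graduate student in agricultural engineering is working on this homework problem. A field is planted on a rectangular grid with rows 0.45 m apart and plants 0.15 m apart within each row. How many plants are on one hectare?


D = 10000 / (row_sp * plant_sp)
  = 10000 / (0.45 * 0.15)
  = 10000 / 0.0675
  = 148148.15 plants/ha


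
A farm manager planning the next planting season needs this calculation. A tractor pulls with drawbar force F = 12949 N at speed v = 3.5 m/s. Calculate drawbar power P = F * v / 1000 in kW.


P = F * v / 1000
  = 12949 * 3.5 / 1000
  = 45321.50 / 1000
  = 45.32 kW


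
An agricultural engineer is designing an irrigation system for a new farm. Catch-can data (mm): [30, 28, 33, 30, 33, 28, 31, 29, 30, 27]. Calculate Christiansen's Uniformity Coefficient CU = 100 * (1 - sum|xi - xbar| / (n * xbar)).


xbar = 299 / 10 = 29.900
sum|xi - xbar| = 15.200
CU = 100 * (1 - 15.200 / (10 * 29.900))
   = 100 * (1 - 0.0508)
   = 94.92%


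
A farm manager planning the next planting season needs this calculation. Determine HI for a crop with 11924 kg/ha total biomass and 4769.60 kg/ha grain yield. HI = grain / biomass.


HI = grain_yield / biomass
   = 4769.60 / 11924
   = 0.40


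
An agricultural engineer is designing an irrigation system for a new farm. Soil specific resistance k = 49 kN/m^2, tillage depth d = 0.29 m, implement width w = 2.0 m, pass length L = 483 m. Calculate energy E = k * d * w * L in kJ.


E = k * d * w * L
  = 49 * 0.29 * 2.0 * 483
  = 13726.86 kJ


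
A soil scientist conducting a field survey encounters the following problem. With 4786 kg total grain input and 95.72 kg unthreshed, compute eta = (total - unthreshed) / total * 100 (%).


eta = (total - unthreshed) / total * 100
    = (4786 - 95.72) / 4786 * 100
    = 4690.28 / 4786 * 100
    = 98%


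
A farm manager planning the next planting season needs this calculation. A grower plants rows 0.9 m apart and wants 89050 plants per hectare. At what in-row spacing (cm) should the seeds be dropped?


spacing = 10000 / (row_sp * density)
        = 10000 / (0.9 * 89050)
        = 10000 / 80145
        = 0.12477 m = 12.48 cm


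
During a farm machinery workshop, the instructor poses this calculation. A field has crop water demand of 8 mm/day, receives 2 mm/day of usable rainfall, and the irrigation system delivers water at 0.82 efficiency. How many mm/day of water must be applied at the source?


IWR = (ETc - Pe) / Ea
    = (8 - 2) / 0.82
    = 6 / 0.82
    = 7.32 mm/day


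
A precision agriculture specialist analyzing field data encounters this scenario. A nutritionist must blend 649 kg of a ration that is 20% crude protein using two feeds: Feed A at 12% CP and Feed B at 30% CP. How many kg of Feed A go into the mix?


parts_A = CP_b - target = 30 - 20 = 10
parts_B = target - CP_a = 20 - 12 = 8
total_parts = 10 + 8 = 18
Feed A = 649 * 10 / 18 = 360.56 kg
Feed B = 649 * 8 / 18 = 288.44 kg

360.56 kg


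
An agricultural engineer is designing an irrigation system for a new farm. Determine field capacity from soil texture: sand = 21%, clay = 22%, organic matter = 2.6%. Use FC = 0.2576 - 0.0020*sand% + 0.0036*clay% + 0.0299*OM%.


FC = 0.2576 - 0.0020*21 + 0.0036*22 + 0.0299*2.6
   = 0.2576 - 0.0420 + 0.0792 + 0.0777
   = 0.3725
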